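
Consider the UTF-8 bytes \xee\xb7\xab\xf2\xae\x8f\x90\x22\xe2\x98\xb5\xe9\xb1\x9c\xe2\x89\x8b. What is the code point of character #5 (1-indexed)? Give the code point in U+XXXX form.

Offset 0: leading byte 0xEE = 11101110 → 3-byte char #1 = EE B7 AB.
Offset 3: leading byte 0xF2 = 11110010 → 4-byte char #2 = F2 AE 8F 90.
Offset 7: leading byte 0x22 = 00100010 → 1-byte char #3 = 22.
Offset 8: leading byte 0xE2 = 11100010 → 3-byte char #4 = E2 98 B5.
Offset 11: leading byte 0xE9 = 11101001 → 3-byte char #5 = E9 B1 9C.
Leading byte 0xE9 = 11101001 matches 1110xxxx → 3-byte sequence.
Byte 1: 0xE9 = 11101001, payload 1001 (4 bits).
Byte 2: 0xB1 = 10110001 (10xxxxxx ✓), payload 110001.
Byte 3: 0x9C = 10011100 (10xxxxxx ✓), payload 011100.
Concatenate: 1001110001011100 = 0x9C5C (16 bits → U+9C5C).

U+9C5C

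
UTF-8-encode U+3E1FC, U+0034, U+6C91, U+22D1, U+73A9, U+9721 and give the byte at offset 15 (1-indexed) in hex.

1-indexed offset 15 is 0-indexed offset 14.
U+3E1FC → 4-byte form F0 BE 87 BC at offsets 0–3.
U+0034 → 1-byte form 34 at offsets 4–4.
U+6C91 → 3-byte form E6 B2 91 at offsets 5–7.
U+22D1 → 3-byte form E2 8B 91 at offsets 8–10.
U+73A9 → 3-byte form E7 8E A9 at offsets 11–13.
U+9721 → 3-byte form E9 9C A1 at offsets 14–16.
Offset 14 falls in char 6's range; it's byte 1 of E9 9C A1 = 0xE9.

0xE9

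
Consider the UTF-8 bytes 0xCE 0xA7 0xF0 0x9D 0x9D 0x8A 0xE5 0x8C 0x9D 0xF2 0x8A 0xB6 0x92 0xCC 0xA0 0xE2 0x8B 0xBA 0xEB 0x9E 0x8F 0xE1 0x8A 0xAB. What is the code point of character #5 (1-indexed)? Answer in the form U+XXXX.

U+0320

Offset 0: leading byte 0xCE = 11001110 → 2-byte char #1 = CE A7.
Offset 2: leading byte 0xF0 = 11110000 → 4-byte char #2 = F0 9D 9D 8A.
Offset 6: leading byte 0xE5 = 11100101 → 3-byte char #3 = E5 8C 9D.
Offset 9: leading byte 0xF2 = 11110010 → 4-byte char #4 = F2 8A B6 92.
Offset 13: leading byte 0xCC = 11001100 → 2-byte char #5 = CC A0.
Leading byte 0xCC = 11001100 matches 110xxxxx → 2-byte sequence.
Byte 1: 0xCC = 11001100, payload 01100 (5 bits).
Byte 2: 0xA0 = 10100000 (10xxxxxx ✓), payload 100000.
Concatenate: 01100100000 = 0x320 (11 bits → U+0320).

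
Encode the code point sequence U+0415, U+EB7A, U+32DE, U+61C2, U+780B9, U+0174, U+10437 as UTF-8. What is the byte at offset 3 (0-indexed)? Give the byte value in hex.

0xAD

U+0415 → 2-byte form D0 95 at offsets 0–1.
U+EB7A → 3-byte form EE AD BA at offsets 2–4.
Offset 3 falls in char 2's range; it's byte 2 of EE AD BA = 0xAD.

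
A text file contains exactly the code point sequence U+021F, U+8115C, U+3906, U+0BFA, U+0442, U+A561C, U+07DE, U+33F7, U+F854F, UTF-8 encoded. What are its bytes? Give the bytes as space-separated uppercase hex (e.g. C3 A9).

C8 9F F2 81 85 9C E3 A4 86 E0 AF BA D1 82 F2 A5 98 9C DF 9E E3 8F B7 F3 B8 95 8F

U+021F: 2-byte form → C8 9F.
U+8115C: 4-byte form → F2 81 85 9C.
U+3906: 3-byte form → E3 A4 86.
U+0BFA: 3-byte form → E0 AF BA.
U+0442: 2-byte form → D1 82.
U+A561C: 4-byte form → F2 A5 98 9C.
U+07DE: 2-byte form → DF 9E.
U+33F7: 3-byte form → E3 8F B7.
U+F854F: 4-byte form → F3 B8 95 8F.
Concatenated (27 bytes): C8 9F F2 81 85 9C E3 A4 86 E0 AF BA D1 82 F2 A5 98 9C DF 9E E3 8F B7 F3 B8 95 8F.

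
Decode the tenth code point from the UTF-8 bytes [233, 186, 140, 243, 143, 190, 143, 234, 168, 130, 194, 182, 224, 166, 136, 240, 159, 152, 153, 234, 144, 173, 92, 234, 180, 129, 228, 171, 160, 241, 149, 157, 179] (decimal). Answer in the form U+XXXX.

Offset 0: leading byte 0xE9 = 11101001 → 3-byte char #1 = E9 BA 8C.
Offset 3: leading byte 0xF3 = 11110011 → 4-byte char #2 = F3 8F BE 8F.
Offset 7: leading byte 0xEA = 11101010 → 3-byte char #3 = EA A8 82.
Offset 10: leading byte 0xC2 = 11000010 → 2-byte char #4 = C2 B6.
Offset 12: leading byte 0xE0 = 11100000 → 3-byte char #5 = E0 A6 88.
Offset 15: leading byte 0xF0 = 11110000 → 4-byte char #6 = F0 9F 98 99.
Offset 19: leading byte 0xEA = 11101010 → 3-byte char #7 = EA 90 AD.
Offset 22: leading byte 0x5C = 01011100 → 1-byte char #8 = 5C.
Offset 23: leading byte 0xEA = 11101010 → 3-byte char #9 = EA B4 81.
Offset 26: leading byte 0xE4 = 11100100 → 3-byte char #10 = E4 AB A0.
Leading byte 0xE4 = 11100100 matches 1110xxxx → 3-byte sequence.
Byte 1: 0xE4 = 11100100, payload 0100 (4 bits).
Byte 2: 0xAB = 10101011 (10xxxxxx ✓), payload 101011.
Byte 3: 0xA0 = 10100000 (10xxxxxx ✓), payload 100000.
Concatenate: 0100101011100000 = 0x4AE0 (16 bits → U+4AE0).

U+4AE0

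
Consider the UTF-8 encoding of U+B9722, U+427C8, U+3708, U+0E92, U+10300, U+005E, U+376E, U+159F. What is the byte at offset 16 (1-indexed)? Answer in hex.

1-indexed offset 16 is 0-indexed offset 15.
U+B9722 → 4-byte form F2 B9 9C A2 at offsets 0–3.
U+427C8 → 4-byte form F1 82 9F 88 at offsets 4–7.
U+3708 → 3-byte form E3 9C 88 at offsets 8–10.
U+0E92 → 3-byte form E0 BA 92 at offsets 11–13.
U+10300 → 4-byte form F0 90 8C 80 at offsets 14–17.
Offset 15 falls in char 5's range; it's byte 2 of F0 90 8C 80 = 0x90.

0x90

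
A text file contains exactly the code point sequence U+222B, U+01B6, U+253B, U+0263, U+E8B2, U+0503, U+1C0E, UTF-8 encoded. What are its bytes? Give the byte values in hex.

U+222B: 3-byte form → E2 88 AB.
U+01B6: 2-byte form → C6 B6.
U+253B: 3-byte form → E2 94 BB.
U+0263: 2-byte form → C9 A3.
U+E8B2: 3-byte form → EE A2 B2.
U+0503: 2-byte form → D4 83.
U+1C0E: 3-byte form → E1 B0 8E.
Concatenated (18 bytes): E2 88 AB C6 B6 E2 94 BB C9 A3 EE A2 B2 D4 83 E1 B0 8E.

E2 88 AB C6 B6 E2 94 BB C9 A3 EE A2 B2 D4 83 E1 B0 8E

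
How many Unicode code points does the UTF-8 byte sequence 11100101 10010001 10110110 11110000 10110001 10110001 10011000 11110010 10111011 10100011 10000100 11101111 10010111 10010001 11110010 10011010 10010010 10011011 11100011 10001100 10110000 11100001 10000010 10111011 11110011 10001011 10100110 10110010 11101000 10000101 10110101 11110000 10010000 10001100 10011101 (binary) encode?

Byte at offset 0: 0xE5 = 11100101 → 3-byte char (#1). Advance 3.
Byte at offset 3: 0xF0 = 11110000 → 4-byte char (#2). Advance 4.
Byte at offset 7: 0xF2 = 11110010 → 4-byte char (#3). Advance 4.
Byte at offset 11: 0xEF = 11101111 → 3-byte char (#4). Advance 3.
Byte at offset 14: 0xF2 = 11110010 → 4-byte char (#5). Advance 4.
Byte at offset 18: 0xE3 = 11100011 → 3-byte char (#6). Advance 3.
Byte at offset 21: 0xE1 = 11100001 → 3-byte char (#7). Advance 3.
Byte at offset 24: 0xF3 = 11110011 → 4-byte char (#8). Advance 4.
Byte at offset 28: 0xE8 = 11101000 → 3-byte char (#9). Advance 3.
Byte at offset 31: 0xF0 = 11110000 → 4-byte char (#10). Advance 4.
Reached end at offset 35 after 10 code points.

10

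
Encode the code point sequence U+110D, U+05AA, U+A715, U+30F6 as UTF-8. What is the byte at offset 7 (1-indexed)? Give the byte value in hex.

0x9C

1-indexed offset 7 is 0-indexed offset 6.
U+110D → 3-byte form E1 84 8D at offsets 0–2.
U+05AA → 2-byte form D6 AA at offsets 3–4.
U+A715 → 3-byte form EA 9C 95 at offsets 5–7.
Offset 6 falls in char 3's range; it's byte 2 of EA 9C 95 = 0x9C.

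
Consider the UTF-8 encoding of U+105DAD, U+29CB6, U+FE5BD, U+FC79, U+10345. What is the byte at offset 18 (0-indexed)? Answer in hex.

U+105DAD → 4-byte form F4 85 B6 AD at offsets 0–3.
U+29CB6 → 4-byte form F0 A9 B2 B6 at offsets 4–7.
U+FE5BD → 4-byte form F3 BE 96 BD at offsets 8–11.
U+FC79 → 3-byte form EF B1 B9 at offsets 12–14.
U+10345 → 4-byte form F0 90 8D 85 at offsets 15–18.
Offset 18 falls in char 5's range; it's byte 4 of F0 90 8D 85 = 0x85.

0x85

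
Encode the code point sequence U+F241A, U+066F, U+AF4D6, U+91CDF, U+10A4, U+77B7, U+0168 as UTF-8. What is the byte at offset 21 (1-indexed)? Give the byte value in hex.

0xC5

1-indexed offset 21 is 0-indexed offset 20.
U+F241A → 4-byte form F3 B2 90 9A at offsets 0–3.
U+066F → 2-byte form D9 AF at offsets 4–5.
U+AF4D6 → 4-byte form F2 AF 93 96 at offsets 6–9.
U+91CDF → 4-byte form F2 91 B3 9F at offsets 10–13.
U+10A4 → 3-byte form E1 82 A4 at offsets 14–16.
U+77B7 → 3-byte form E7 9E B7 at offsets 17–19.
U+0168 → 2-byte form C5 A8 at offsets 20–21.
Offset 20 falls in char 7's range; it's byte 1 of C5 A8 = 0xC5.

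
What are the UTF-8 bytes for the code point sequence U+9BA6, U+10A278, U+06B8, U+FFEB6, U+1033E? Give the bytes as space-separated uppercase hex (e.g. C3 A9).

U+9BA6: 3-byte form → E9 AE A6.
U+10A278: 4-byte form → F4 8A 89 B8.
U+06B8: 2-byte form → DA B8.
U+FFEB6: 4-byte form → F3 BF BA B6.
U+1033E: 4-byte form → F0 90 8C BE.
Concatenated (17 bytes): E9 AE A6 F4 8A 89 B8 DA B8 F3 BF BA B6 F0 90 8C BE.

E9 AE A6 F4 8A 89 B8 DA B8 F3 BF BA B6 F0 90 8C BE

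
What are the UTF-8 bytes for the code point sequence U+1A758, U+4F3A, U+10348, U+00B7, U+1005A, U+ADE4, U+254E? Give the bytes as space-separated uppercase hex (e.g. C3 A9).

U+1A758: 4-byte form → F0 9A 9D 98.
U+4F3A: 3-byte form → E4 BC BA.
U+10348: 4-byte form → F0 90 8D 88.
U+00B7: 2-byte form → C2 B7.
U+1005A: 4-byte form → F0 90 81 9A.
U+ADE4: 3-byte form → EA B7 A4.
U+254E: 3-byte form → E2 95 8E.
Concatenated (23 bytes): F0 9A 9D 98 E4 BC BA F0 90 8D 88 C2 B7 F0 90 81 9A EA B7 A4 E2 95 8E.

F0 9A 9D 98 E4 BC BA F0 90 8D 88 C2 B7 F0 90 81 9A EA B7 A4 E2 95 8E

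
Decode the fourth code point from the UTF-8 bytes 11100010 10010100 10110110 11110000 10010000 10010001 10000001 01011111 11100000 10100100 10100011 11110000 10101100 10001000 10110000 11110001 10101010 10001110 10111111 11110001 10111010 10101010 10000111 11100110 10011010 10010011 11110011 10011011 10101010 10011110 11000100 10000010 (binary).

U+0923

Offset 0: leading byte 0xE2 = 11100010 → 3-byte char #1 = E2 94 B6.
Offset 3: leading byte 0xF0 = 11110000 → 4-byte char #2 = F0 90 91 81.
Offset 7: leading byte 0x5F = 01011111 → 1-byte char #3 = 5F.
Offset 8: leading byte 0xE0 = 11100000 → 3-byte char #4 = E0 A4 A3.
Leading byte 0xE0 = 11100000 matches 1110xxxx → 3-byte sequence.
Byte 1: 0xE0 = 11100000, payload 0000 (4 bits).
Byte 2: 0xA4 = 10100100 (10xxxxxx ✓), payload 100100.
Byte 3: 0xA3 = 10100011 (10xxxxxx ✓), payload 100011.
Concatenate: 0000100100100011 = 0x923 (16 bits → U+0923).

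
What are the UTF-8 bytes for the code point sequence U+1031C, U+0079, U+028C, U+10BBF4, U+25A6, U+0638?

F0 90 8C 9C 79 CA 8C F4 8B AF B4 E2 96 A6 D8 B8

U+1031C: 4-byte form → F0 90 8C 9C.
U+0079: 1-byte form → 79.
U+028C: 2-byte form → CA 8C.
U+10BBF4: 4-byte form → F4 8B AF B4.
U+25A6: 3-byte form → E2 96 A6.
U+0638: 2-byte form → D8 B8.
Concatenated (16 bytes): F0 90 8C 9C 79 CA 8C F4 8B AF B4 E2 96 A6 D8 B8.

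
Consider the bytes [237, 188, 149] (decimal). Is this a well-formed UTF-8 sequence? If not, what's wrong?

invalid (encodes a surrogate (U+D800–U+DFFF))

Structurally a 3-byte sequence; payload = 0xDF15.
But 0xDF15 is in U+D800–U+DFFF, the surrogate range. Surrogates are not Unicode scalar values and are forbidden in UTF-8.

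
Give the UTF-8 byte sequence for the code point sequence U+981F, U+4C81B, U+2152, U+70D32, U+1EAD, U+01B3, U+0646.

U+981F: 3-byte form → E9 A0 9F.
U+4C81B: 4-byte form → F1 8C A0 9B.
U+2152: 3-byte form → E2 85 92.
U+70D32: 4-byte form → F1 B0 B4 B2.
U+1EAD: 3-byte form → E1 BA AD.
U+01B3: 2-byte form → C6 B3.
U+0646: 2-byte form → D9 86.
Concatenated (21 bytes): E9 A0 9F F1 8C A0 9B E2 85 92 F1 B0 B4 B2 E1 BA AD C6 B3 D9 86.

E9 A0 9F F1 8C A0 9B E2 85 92 F1 B0 B4 B2 E1 BA AD C6 B3 D9 86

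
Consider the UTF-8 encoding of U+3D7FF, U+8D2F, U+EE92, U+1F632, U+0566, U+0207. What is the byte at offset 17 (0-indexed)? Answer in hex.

0x87

U+3D7FF → 4-byte form F0 BD 9F BF at offsets 0–3.
U+8D2F → 3-byte form E8 B4 AF at offsets 4–6.
U+EE92 → 3-byte form EE BA 92 at offsets 7–9.
U+1F632 → 4-byte form F0 9F 98 B2 at offsets 10–13.
U+0566 → 2-byte form D5 A6 at offsets 14–15.
U+0207 → 2-byte form C8 87 at offsets 16–17.
Offset 17 falls in char 6's range; it's byte 2 of C8 87 = 0x87.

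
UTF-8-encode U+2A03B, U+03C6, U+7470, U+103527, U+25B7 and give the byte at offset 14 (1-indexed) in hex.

0xE2

1-indexed offset 14 is 0-indexed offset 13.
U+2A03B → 4-byte form F0 AA 80 BB at offsets 0–3.
U+03C6 → 2-byte form CF 86 at offsets 4–5.
U+7470 → 3-byte form E7 91 B0 at offsets 6–8.
U+103527 → 4-byte form F4 83 94 A7 at offsets 9–12.
U+25B7 → 3-byte form E2 96 B7 at offsets 13–15.
Offset 13 falls in char 5's range; it's byte 1 of E2 96 B7 = 0xE2.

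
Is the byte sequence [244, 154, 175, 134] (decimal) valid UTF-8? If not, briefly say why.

Leading byte 0xF4 = 11110100 → 4-byte form.
Payload = 0x11ABC6, which exceeds U+10FFFF, the maximum Unicode code point. (Leading bytes F5–FF, or F4 followed by ≥ 0x90, are invalid.)

invalid (encodes a value above U+10FFFF)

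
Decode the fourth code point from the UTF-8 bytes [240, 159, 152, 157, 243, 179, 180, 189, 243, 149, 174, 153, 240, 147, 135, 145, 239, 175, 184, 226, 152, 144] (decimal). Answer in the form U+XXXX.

Offset 0: leading byte 0xF0 = 11110000 → 4-byte char #1 = F0 9F 98 9D.
Offset 4: leading byte 0xF3 = 11110011 → 4-byte char #2 = F3 B3 B4 BD.
Offset 8: leading byte 0xF3 = 11110011 → 4-byte char #3 = F3 95 AE 99.
Offset 12: leading byte 0xF0 = 11110000 → 4-byte char #4 = F0 93 87 91.
Leading byte 0xF0 = 11110000 matches 11110xxx → 4-byte sequence.
Byte 1: 0xF0 = 11110000, payload 000 (3 bits).
Byte 2: 0x93 = 10010011 (10xxxxxx ✓), payload 010011.
Byte 3: 0x87 = 10000111 (10xxxxxx ✓), payload 000111.
Byte 4: 0x91 = 10010001 (10xxxxxx ✓), payload 010001.
Concatenate: 000010011000111010001 = 0x131D1 (21 bits → U+131D1).

U+131D1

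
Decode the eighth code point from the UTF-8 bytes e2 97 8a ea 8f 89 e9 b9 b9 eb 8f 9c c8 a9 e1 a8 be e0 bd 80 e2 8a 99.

Offset 0: leading byte 0xE2 = 11100010 → 3-byte char #1 = E2 97 8A.
Offset 3: leading byte 0xEA = 11101010 → 3-byte char #2 = EA 8F 89.
Offset 6: leading byte 0xE9 = 11101001 → 3-byte char #3 = E9 B9 B9.
Offset 9: leading byte 0xEB = 11101011 → 3-byte char #4 = EB 8F 9C.
Offset 12: leading byte 0xC8 = 11001000 → 2-byte char #5 = C8 A9.
Offset 14: leading byte 0xE1 = 11100001 → 3-byte char #6 = E1 A8 BE.
Offset 17: leading byte 0xE0 = 11100000 → 3-byte char #7 = E0 BD 80.
Offset 20: leading byte 0xE2 = 11100010 → 3-byte char #8 = E2 8A 99.
Leading byte 0xE2 = 11100010 matches 1110xxxx → 3-byte sequence.
Byte 1: 0xE2 = 11100010, payload 0010 (4 bits).
Byte 2: 0x8A = 10001010 (10xxxxxx ✓), payload 001010.
Byte 3: 0x99 = 10011001 (10xxxxxx ✓), payload 011001.
Concatenate: 0010001010011001 = 0x2299 (16 bits → U+2299).

U+2299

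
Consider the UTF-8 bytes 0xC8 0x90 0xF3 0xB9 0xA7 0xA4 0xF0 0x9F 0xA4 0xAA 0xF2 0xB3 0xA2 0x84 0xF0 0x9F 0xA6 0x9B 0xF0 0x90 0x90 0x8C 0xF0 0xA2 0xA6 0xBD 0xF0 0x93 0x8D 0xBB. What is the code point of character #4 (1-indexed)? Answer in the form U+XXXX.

U+B3884

Offset 0: leading byte 0xC8 = 11001000 → 2-byte char #1 = C8 90.
Offset 2: leading byte 0xF3 = 11110011 → 4-byte char #2 = F3 B9 A7 A4.
Offset 6: leading byte 0xF0 = 11110000 → 4-byte char #3 = F0 9F A4 AA.
Offset 10: leading byte 0xF2 = 11110010 → 4-byte char #4 = F2 B3 A2 84.
Leading byte 0xF2 = 11110010 matches 11110xxx → 4-byte sequence.
Byte 1: 0xF2 = 11110010, payload 010 (3 bits).
Byte 2: 0xB3 = 10110011 (10xxxxxx ✓), payload 110011.
Byte 3: 0xA2 = 10100010 (10xxxxxx ✓), payload 100010.
Byte 4: 0x84 = 10000100 (10xxxxxx ✓), payload 000100.
Concatenate: 010110011100010000100 = 0xB3884 (21 bits → U+B3884).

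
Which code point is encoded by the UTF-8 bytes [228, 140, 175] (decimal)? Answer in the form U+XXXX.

Leading byte 0xE4 = 11100100 matches 1110xxxx → 3-byte sequence.
Byte 1: 0xE4 = 11100100, payload 0100 (4 bits).
Byte 2: 0x8C = 10001100 (10xxxxxx ✓), payload 001100.
Byte 3: 0xAF = 10101111 (10xxxxxx ✓), payload 101111.
Concatenate: 0100001100101111 = 0x432F (16 bits → U+432F).

U+432F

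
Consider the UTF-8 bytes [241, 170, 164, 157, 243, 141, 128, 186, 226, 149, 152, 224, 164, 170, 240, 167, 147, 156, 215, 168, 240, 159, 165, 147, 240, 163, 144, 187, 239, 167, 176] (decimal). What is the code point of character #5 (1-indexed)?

U+274DC

Offset 0: leading byte 0xF1 = 11110001 → 4-byte char #1 = F1 AA A4 9D.
Offset 4: leading byte 0xF3 = 11110011 → 4-byte char #2 = F3 8D 80 BA.
Offset 8: leading byte 0xE2 = 11100010 → 3-byte char #3 = E2 95 98.
Offset 11: leading byte 0xE0 = 11100000 → 3-byte char #4 = E0 A4 AA.
Offset 14: leading byte 0xF0 = 11110000 → 4-byte char #5 = F0 A7 93 9C.
Leading byte 0xF0 = 11110000 matches 11110xxx → 4-byte sequence.
Byte 1: 0xF0 = 11110000, payload 000 (3 bits).
Byte 2: 0xA7 = 10100111 (10xxxxxx ✓), payload 100111.
Byte 3: 0x93 = 10010011 (10xxxxxx ✓), payload 010011.
Byte 4: 0x9C = 10011100 (10xxxxxx ✓), payload 011100.
Concatenate: 000100111010011011100 = 0x274DC (21 bits → U+274DC).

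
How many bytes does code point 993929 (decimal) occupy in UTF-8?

4

U+F2A89 = 0xF2A89. UTF-8 uses 1 byte below 0x80, 2 below 0x800, 3 below 0x10000, 4 up to 0x10FFFF. 0xF2A89 is in U+10000–U+10FFFF → 4 bytes.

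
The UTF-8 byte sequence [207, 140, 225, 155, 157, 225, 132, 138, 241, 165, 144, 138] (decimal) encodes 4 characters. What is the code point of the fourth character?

Offset 0: leading byte 0xCF = 11001111 → 2-byte char #1 = CF 8C.
Offset 2: leading byte 0xE1 = 11100001 → 3-byte char #2 = E1 9B 9D.
Offset 5: leading byte 0xE1 = 11100001 → 3-byte char #3 = E1 84 8A.
Offset 8: leading byte 0xF1 = 11110001 → 4-byte char #4 = F1 A5 90 8A.
Leading byte 0xF1 = 11110001 matches 11110xxx → 4-byte sequence.
Byte 1: 0xF1 = 11110001, payload 001 (3 bits).
Byte 2: 0xA5 = 10100101 (10xxxxxx ✓), payload 100101.
Byte 3: 0x90 = 10010000 (10xxxxxx ✓), payload 010000.
Byte 4: 0x8A = 10001010 (10xxxxxx ✓), payload 001010.
Concatenate: 001100101010000001010 = 0x6540A (21 bits → U+6540A).

U+6540A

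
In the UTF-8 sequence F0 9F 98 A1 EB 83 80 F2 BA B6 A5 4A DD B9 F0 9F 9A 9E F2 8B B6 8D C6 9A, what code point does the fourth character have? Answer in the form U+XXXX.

U+004A

Offset 0: leading byte 0xF0 = 11110000 → 4-byte char #1 = F0 9F 98 A1.
Offset 4: leading byte 0xEB = 11101011 → 3-byte char #2 = EB 83 80.
Offset 7: leading byte 0xF2 = 11110010 → 4-byte char #3 = F2 BA B6 A5.
Offset 11: leading byte 0x4A = 01001010 → 1-byte char #4 = 4A.
Leading byte 0x4A = 01001010 matches 0xxxxxxx → 1-byte sequence.
Byte 1: 0x4A = 01001010, payload 1001010 (7 bits).
Concatenate: 1001010 = 0x4A (7 bits → U+004A).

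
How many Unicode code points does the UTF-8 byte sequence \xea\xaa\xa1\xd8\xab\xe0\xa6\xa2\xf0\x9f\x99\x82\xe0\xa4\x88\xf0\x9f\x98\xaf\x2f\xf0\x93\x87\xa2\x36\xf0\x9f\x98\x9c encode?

Byte at offset 0: 0xEA = 11101010 → 3-byte char (#1). Advance 3.
Byte at offset 3: 0xD8 = 11011000 → 2-byte char (#2). Advance 2.
Byte at offset 5: 0xE0 = 11100000 → 3-byte char (#3). Advance 3.
Byte at offset 8: 0xF0 = 11110000 → 4-byte char (#4). Advance 4.
Byte at offset 12: 0xE0 = 11100000 → 3-byte char (#5). Advance 3.
Byte at offset 15: 0xF0 = 11110000 → 4-byte char (#6). Advance 4.
Byte at offset 19: 0x2F = 00101111 → 1-byte char (#7). Advance 1.
Byte at offset 20: 0xF0 = 11110000 → 4-byte char (#8). Advance 4.
Byte at offset 24: 0x36 = 00110110 → 1-byte char (#9). Advance 1.
Byte at offset 25: 0xF0 = 11110000 → 4-byte char (#10). Advance 4.
Reached end at offset 29 after 10 code points.

10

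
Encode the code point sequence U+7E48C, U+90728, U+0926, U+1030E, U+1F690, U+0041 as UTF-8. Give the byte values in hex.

F1 BE 92 8C F2 90 9C A8 E0 A4 A6 F0 90 8C 8E F0 9F 9A 90 41

U+7E48C: 4-byte form → F1 BE 92 8C.
U+90728: 4-byte form → F2 90 9C A8.
U+0926: 3-byte form → E0 A4 A6.
U+1030E: 4-byte form → F0 90 8C 8E.
U+1F690: 4-byte form → F0 9F 9A 90.
U+0041: 1-byte form → 41.
Concatenated (20 bytes): F1 BE 92 8C F2 90 9C A8 E0 A4 A6 F0 90 8C 8E F0 9F 9A 90 41.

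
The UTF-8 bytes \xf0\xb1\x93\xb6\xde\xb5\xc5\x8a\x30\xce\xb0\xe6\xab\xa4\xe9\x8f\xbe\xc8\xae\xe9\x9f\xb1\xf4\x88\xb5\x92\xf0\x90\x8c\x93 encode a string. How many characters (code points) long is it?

Byte at offset 0: 0xF0 = 11110000 → 4-byte char (#1). Advance 4.
Byte at offset 4: 0xDE = 11011110 → 2-byte char (#2). Advance 2.
Byte at offset 6: 0xC5 = 11000101 → 2-byte char (#3). Advance 2.
Byte at offset 8: 0x30 = 00110000 → 1-byte char (#4). Advance 1.
Byte at offset 9: 0xCE = 11001110 → 2-byte char (#5). Advance 2.
Byte at offset 11: 0xE6 = 11100110 → 3-byte char (#6). Advance 3.
Byte at offset 14: 0xE9 = 11101001 → 3-byte char (#7). Advance 3.
Byte at offset 17: 0xC8 = 11001000 → 2-byte char (#8). Advance 2.
Byte at offset 19: 0xE9 = 11101001 → 3-byte char (#9). Advance 3.
Byte at offset 22: 0xF4 = 11110100 → 4-byte char (#10). Advance 4.
Byte at offset 26: 0xF0 = 11110000 → 4-byte char (#11). Advance 4.
Reached end at offset 30 after 11 code points.

11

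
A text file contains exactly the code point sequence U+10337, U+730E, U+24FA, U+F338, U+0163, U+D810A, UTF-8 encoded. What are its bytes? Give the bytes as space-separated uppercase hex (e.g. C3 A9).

U+10337: 4-byte form → F0 90 8C B7.
U+730E: 3-byte form → E7 8C 8E.
U+24FA: 3-byte form → E2 93 BA.
U+F338: 3-byte form → EF 8C B8.
U+0163: 2-byte form → C5 A3.
U+D810A: 4-byte form → F3 98 84 8A.
Concatenated (19 bytes): F0 90 8C B7 E7 8C 8E E2 93 BA EF 8C B8 C5 A3 F3 98 84 8A.

F0 90 8C B7 E7 8C 8E E2 93 BA EF 8C B8 C5 A3 F3 98 84 8A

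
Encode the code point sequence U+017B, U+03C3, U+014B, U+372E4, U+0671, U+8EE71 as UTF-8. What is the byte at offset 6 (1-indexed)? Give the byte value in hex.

1-indexed offset 6 is 0-indexed offset 5.
U+017B → 2-byte form C5 BB at offsets 0–1.
U+03C3 → 2-byte form CF 83 at offsets 2–3.
U+014B → 2-byte form C5 8B at offsets 4–5.
Offset 5 falls in char 3's range; it's byte 2 of C5 8B = 0x8B.

0x8B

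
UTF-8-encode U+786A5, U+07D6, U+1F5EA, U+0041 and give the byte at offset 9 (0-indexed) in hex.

U+786A5 → 4-byte form F1 B8 9A A5 at offsets 0–3.
U+07D6 → 2-byte form DF 96 at offsets 4–5.
U+1F5EA → 4-byte form F0 9F 97 AA at offsets 6–9.
Offset 9 falls in char 3's range; it's byte 4 of F0 9F 97 AA = 0xAA.

0xAA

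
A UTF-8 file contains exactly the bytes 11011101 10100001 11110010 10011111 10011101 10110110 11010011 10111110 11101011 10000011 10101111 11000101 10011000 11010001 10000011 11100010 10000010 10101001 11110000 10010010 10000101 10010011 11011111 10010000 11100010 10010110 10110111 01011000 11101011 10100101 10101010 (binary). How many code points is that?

Byte at offset 0: 0xDD = 11011101 → 2-byte char (#1). Advance 2.
Byte at offset 2: 0xF2 = 11110010 → 4-byte char (#2). Advance 4.
Byte at offset 6: 0xD3 = 11010011 → 2-byte char (#3). Advance 2.
Byte at offset 8: 0xEB = 11101011 → 3-byte char (#4). Advance 3.
Byte at offset 11: 0xC5 = 11000101 → 2-byte char (#5). Advance 2.
Byte at offset 13: 0xD1 = 11010001 → 2-byte char (#6). Advance 2.
Byte at offset 15: 0xE2 = 11100010 → 3-byte char (#7). Advance 3.
Byte at offset 18: 0xF0 = 11110000 → 4-byte char (#8). Advance 4.
Byte at offset 22: 0xDF = 11011111 → 2-byte char (#9). Advance 2.
Byte at offset 24: 0xE2 = 11100010 → 3-byte char (#10). Advance 3.
Byte at offset 27: 0x58 = 01011000 → 1-byte char (#11). Advance 1.
Byte at offset 28: 0xEB = 11101011 → 3-byte char (#12). Advance 3.
Reached end at offset 31 after 12 code points.

12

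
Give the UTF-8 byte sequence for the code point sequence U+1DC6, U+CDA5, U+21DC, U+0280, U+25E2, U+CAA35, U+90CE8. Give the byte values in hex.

U+1DC6: 3-byte form → E1 B7 86.
U+CDA5: 3-byte form → EC B6 A5.
U+21DC: 3-byte form → E2 87 9C.
U+0280: 2-byte form → CA 80.
U+25E2: 3-byte form → E2 97 A2.
U+CAA35: 4-byte form → F3 8A A8 B5.
U+90CE8: 4-byte form → F2 90 B3 A8.
Concatenated (22 bytes): E1 B7 86 EC B6 A5 E2 87 9C CA 80 E2 97 A2 F3 8A A8 B5 F2 90 B3 A8.

E1 B7 86 EC B6 A5 E2 87 9C CA 80 E2 97 A2 F3 8A A8 B5 F2 90 B3 A8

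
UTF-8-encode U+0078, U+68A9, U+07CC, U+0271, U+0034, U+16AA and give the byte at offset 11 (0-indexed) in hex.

0xAA

U+0078 → 1-byte form 78 at offsets 0–0.
U+68A9 → 3-byte form E6 A2 A9 at offsets 1–3.
U+07CC → 2-byte form DF 8C at offsets 4–5.
U+0271 → 2-byte form C9 B1 at offsets 6–7.
U+0034 → 1-byte form 34 at offsets 8–8.
U+16AA → 3-byte form E1 9A AA at offsets 9–11.
Offset 11 falls in char 6's range; it's byte 3 of E1 9A AA = 0xAA.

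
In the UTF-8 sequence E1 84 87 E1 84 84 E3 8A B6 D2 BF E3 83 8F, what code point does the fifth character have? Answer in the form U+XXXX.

Offset 0: leading byte 0xE1 = 11100001 → 3-byte char #1 = E1 84 87.
Offset 3: leading byte 0xE1 = 11100001 → 3-byte char #2 = E1 84 84.
Offset 6: leading byte 0xE3 = 11100011 → 3-byte char #3 = E3 8A B6.
Offset 9: leading byte 0xD2 = 11010010 → 2-byte char #4 = D2 BF.
Offset 11: leading byte 0xE3 = 11100011 → 3-byte char #5 = E3 83 8F.
Leading byte 0xE3 = 11100011 matches 1110xxxx → 3-byte sequence.
Byte 1: 0xE3 = 11100011, payload 0011 (4 bits).
Byte 2: 0x83 = 10000011 (10xxxxxx ✓), payload 000011.
Byte 3: 0x8F = 10001111 (10xxxxxx ✓), payload 001111.
Concatenate: 0011000011001111 = 0x30CF (16 bits → U+30CF).

U+30CF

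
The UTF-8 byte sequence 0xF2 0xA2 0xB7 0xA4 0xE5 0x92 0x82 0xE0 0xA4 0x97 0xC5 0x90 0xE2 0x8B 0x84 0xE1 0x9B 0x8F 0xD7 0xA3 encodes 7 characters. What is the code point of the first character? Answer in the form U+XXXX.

Offset 0: leading byte 0xF2 = 11110010 → 4-byte char #1 = F2 A2 B7 A4.
Leading byte 0xF2 = 11110010 matches 11110xxx → 4-byte sequence.
Byte 1: 0xF2 = 11110010, payload 010 (3 bits).
Byte 2: 0xA2 = 10100010 (10xxxxxx ✓), payload 100010.
Byte 3: 0xB7 = 10110111 (10xxxxxx ✓), payload 110111.
Byte 4: 0xA4 = 10100100 (10xxxxxx ✓), payload 100100.
Concatenate: 010100010110111100100 = 0xA2DE4 (21 bits → U+A2DE4).

U+A2DE4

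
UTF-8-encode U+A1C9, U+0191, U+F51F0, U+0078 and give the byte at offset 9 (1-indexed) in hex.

1-indexed offset 9 is 0-indexed offset 8.
U+A1C9 → 3-byte form EA 87 89 at offsets 0–2.
U+0191 → 2-byte form C6 91 at offsets 3–4.
U+F51F0 → 4-byte form F3 B5 87 B0 at offsets 5–8.
Offset 8 falls in char 3's range; it's byte 4 of F3 B5 87 B0 = 0xB0.

0xB0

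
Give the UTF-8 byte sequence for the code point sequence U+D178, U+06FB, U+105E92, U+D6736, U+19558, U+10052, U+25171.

ED 85 B8 DB BB F4 85 BA 92 F3 96 9C B6 F0 99 95 98 F0 90 81 92 F0 A5 85 B1

U+D178: 3-byte form → ED 85 B8.
U+06FB: 2-byte form → DB BB.
U+105E92: 4-byte form → F4 85 BA 92.
U+D6736: 4-byte form → F3 96 9C B6.
U+19558: 4-byte form → F0 99 95 98.
U+10052: 4-byte form → F0 90 81 92.
U+25171: 4-byte form → F0 A5 85 B1.
Concatenated (25 bytes): ED 85 B8 DB BB F4 85 BA 92 F3 96 9C B6 F0 99 95 98 F0 90 81 92 F0 A5 85 B1.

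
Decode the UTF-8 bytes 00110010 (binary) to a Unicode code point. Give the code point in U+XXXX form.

U+0032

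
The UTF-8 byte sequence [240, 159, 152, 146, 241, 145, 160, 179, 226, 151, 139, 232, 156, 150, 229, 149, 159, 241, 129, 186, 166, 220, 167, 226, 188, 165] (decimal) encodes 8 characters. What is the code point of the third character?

Offset 0: leading byte 0xF0 = 11110000 → 4-byte char #1 = F0 9F 98 92.
Offset 4: leading byte 0xF1 = 11110001 → 4-byte char #2 = F1 91 A0 B3.
Offset 8: leading byte 0xE2 = 11100010 → 3-byte char #3 = E2 97 8B.
Leading byte 0xE2 = 11100010 matches 1110xxxx → 3-byte sequence.
Byte 1: 0xE2 = 11100010, payload 0010 (4 bits).
Byte 2: 0x97 = 10010111 (10xxxxxx ✓), payload 010111.
Byte 3: 0x8B = 10001011 (10xxxxxx ✓), payload 001011.
Concatenate: 0010010111001011 = 0x25CB (16 bits → U+25CB).

U+25CB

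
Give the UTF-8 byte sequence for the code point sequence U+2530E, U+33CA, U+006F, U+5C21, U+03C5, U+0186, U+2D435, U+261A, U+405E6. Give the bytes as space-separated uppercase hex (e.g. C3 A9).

U+2530E: 4-byte form → F0 A5 8C 8E.
U+33CA: 3-byte form → E3 8F 8A.
U+006F: 1-byte form → 6F.
U+5C21: 3-byte form → E5 B0 A1.
U+03C5: 2-byte form → CF 85.
U+0186: 2-byte form → C6 86.
U+2D435: 4-byte form → F0 AD 90 B5.
U+261A: 3-byte form → E2 98 9A.
U+405E6: 4-byte form → F1 80 97 A6.
Concatenated (26 bytes): F0 A5 8C 8E E3 8F 8A 6F E5 B0 A1 CF 85 C6 86 F0 AD 90 B5 E2 98 9A F1 80 97 A6.

F0 A5 8C 8E E3 8F 8A 6F E5 B0 A1 CF 85 C6 86 F0 AD 90 B5 E2 98 9A F1 80 97 A6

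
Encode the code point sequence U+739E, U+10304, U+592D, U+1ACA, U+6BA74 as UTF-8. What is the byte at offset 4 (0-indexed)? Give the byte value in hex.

U+739E → 3-byte form E7 8E 9E at offsets 0–2.
U+10304 → 4-byte form F0 90 8C 84 at offsets 3–6.
Offset 4 falls in char 2's range; it's byte 2 of F0 90 8C 84 = 0x90.

0x90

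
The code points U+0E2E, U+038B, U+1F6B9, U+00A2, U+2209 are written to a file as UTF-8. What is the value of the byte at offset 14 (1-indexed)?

0x89

1-indexed offset 14 is 0-indexed offset 13.
U+0E2E → 3-byte form E0 B8 AE at offsets 0–2.
U+038B → 2-byte form CE 8B at offsets 3–4.
U+1F6B9 → 4-byte form F0 9F 9A B9 at offsets 5–8.
U+00A2 → 2-byte form C2 A2 at offsets 9–10.
U+2209 → 3-byte form E2 88 89 at offsets 11–13.
Offset 13 falls in char 5's range; it's byte 3 of E2 88 89 = 0x89.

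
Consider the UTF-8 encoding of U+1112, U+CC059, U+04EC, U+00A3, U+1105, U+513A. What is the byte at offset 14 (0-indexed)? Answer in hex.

U+1112 → 3-byte form E1 84 92 at offsets 0–2.
U+CC059 → 4-byte form F3 8C 81 99 at offsets 3–6.
U+04EC → 2-byte form D3 AC at offsets 7–8.
U+00A3 → 2-byte form C2 A3 at offsets 9–10.
U+1105 → 3-byte form E1 84 85 at offsets 11–13.
U+513A → 3-byte form E5 84 BA at offsets 14–16.
Offset 14 falls in char 6's range; it's byte 1 of E5 84 BA = 0xE5.

0xE5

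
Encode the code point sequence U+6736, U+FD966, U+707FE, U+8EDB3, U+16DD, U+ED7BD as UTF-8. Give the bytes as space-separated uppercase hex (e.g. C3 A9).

U+6736: 3-byte form → E6 9C B6.
U+FD966: 4-byte form → F3 BD A5 A6.
U+707FE: 4-byte form → F1 B0 9F BE.
U+8EDB3: 4-byte form → F2 8E B6 B3.
U+16DD: 3-byte form → E1 9B 9D.
U+ED7BD: 4-byte form → F3 AD 9E BD.
Concatenated (22 bytes): E6 9C B6 F3 BD A5 A6 F1 B0 9F BE F2 8E B6 B3 E1 9B 9D F3 AD 9E BD.

E6 9C B6 F3 BD A5 A6 F1 B0 9F BE F2 8E B6 B3 E1 9B 9D F3 AD 9E BD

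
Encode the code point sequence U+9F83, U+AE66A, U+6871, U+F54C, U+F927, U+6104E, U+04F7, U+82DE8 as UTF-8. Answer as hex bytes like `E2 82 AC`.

E9 BE 83 F2 AE 99 AA E6 A1 B1 EF 95 8C EF A4 A7 F1 A1 81 8E D3 B7 F2 82 B7 A8

U+9F83: 3-byte form → E9 BE 83.
U+AE66A: 4-byte form → F2 AE 99 AA.
U+6871: 3-byte form → E6 A1 B1.
U+F54C: 3-byte form → EF 95 8C.
U+F927: 3-byte form → EF A4 A7.
U+6104E: 4-byte form → F1 A1 81 8E.
U+04F7: 2-byte form → D3 B7.
U+82DE8: 4-byte form → F2 82 B7 A8.
Concatenated (26 bytes): E9 BE 83 F2 AE 99 AA E6 A1 B1 EF 95 8C EF A4 A7 F1 A1 81 8E D3 B7 F2 82 B7 A8.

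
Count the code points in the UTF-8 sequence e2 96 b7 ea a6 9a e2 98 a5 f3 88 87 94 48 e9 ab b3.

6

Byte at offset 0: 0xE2 = 11100010 → 3-byte char (#1). Advance 3.
Byte at offset 3: 0xEA = 11101010 → 3-byte char (#2). Advance 3.
Byte at offset 6: 0xE2 = 11100010 → 3-byte char (#3). Advance 3.
Byte at offset 9: 0xF3 = 11110011 → 4-byte char (#4). Advance 4.
Byte at offset 13: 0x48 = 01001000 → 1-byte char (#5). Advance 1.
Byte at offset 14: 0xE9 = 11101001 → 3-byte char (#6). Advance 3.
Reached end at offset 17 after 6 code points.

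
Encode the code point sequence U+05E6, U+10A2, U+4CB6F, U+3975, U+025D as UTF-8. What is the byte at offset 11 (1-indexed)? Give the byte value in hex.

1-indexed offset 11 is 0-indexed offset 10.
U+05E6 → 2-byte form D7 A6 at offsets 0–1.
U+10A2 → 3-byte form E1 82 A2 at offsets 2–4.
U+4CB6F → 4-byte form F1 8C AD AF at offsets 5–8.
U+3975 → 3-byte form E3 A5 B5 at offsets 9–11.
Offset 10 falls in char 4's range; it's byte 2 of E3 A5 B5 = 0xA5.

0xA5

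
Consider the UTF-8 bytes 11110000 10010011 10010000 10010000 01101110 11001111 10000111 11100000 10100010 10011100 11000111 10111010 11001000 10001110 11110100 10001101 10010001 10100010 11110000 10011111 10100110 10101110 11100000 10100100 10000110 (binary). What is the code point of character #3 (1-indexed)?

Offset 0: leading byte 0xF0 = 11110000 → 4-byte char #1 = F0 93 90 90.
Offset 4: leading byte 0x6E = 01101110 → 1-byte char #2 = 6E.
Offset 5: leading byte 0xCF = 11001111 → 2-byte char #3 = CF 87.
Leading byte 0xCF = 11001111 matches 110xxxxx → 2-byte sequence.
Byte 1: 0xCF = 11001111, payload 01111 (5 bits).
Byte 2: 0x87 = 10000111 (10xxxxxx ✓), payload 000111.
Concatenate: 01111000111 = 0x3C7 (11 bits → U+03C7).

U+03C7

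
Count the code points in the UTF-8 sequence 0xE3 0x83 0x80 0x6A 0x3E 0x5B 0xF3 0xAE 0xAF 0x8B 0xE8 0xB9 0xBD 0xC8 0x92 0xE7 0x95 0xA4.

Byte at offset 0: 0xE3 = 11100011 → 3-byte char (#1). Advance 3.
Byte at offset 3: 0x6A = 01101010 → 1-byte char (#2). Advance 1.
Byte at offset 4: 0x3E = 00111110 → 1-byte char (#3). Advance 1.
Byte at offset 5: 0x5B = 01011011 → 1-byte char (#4). Advance 1.
Byte at offset 6: 0xF3 = 11110011 → 4-byte char (#5). Advance 4.
Byte at offset 10: 0xE8 = 11101000 → 3-byte char (#6). Advance 3.
Byte at offset 13: 0xC8 = 11001000 → 2-byte char (#7). Advance 2.
Byte at offset 15: 0xE7 = 11100111 → 3-byte char (#8). Advance 3.
Reached end at offset 18 after 8 code points.

8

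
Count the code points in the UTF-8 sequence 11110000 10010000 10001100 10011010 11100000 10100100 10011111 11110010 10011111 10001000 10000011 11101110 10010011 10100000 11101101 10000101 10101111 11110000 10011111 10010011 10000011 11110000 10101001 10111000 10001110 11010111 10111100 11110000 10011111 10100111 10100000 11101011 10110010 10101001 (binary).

Byte at offset 0: 0xF0 = 11110000 → 4-byte char (#1). Advance 4.
Byte at offset 4: 0xE0 = 11100000 → 3-byte char (#2). Advance 3.
Byte at offset 7: 0xF2 = 11110010 → 4-byte char (#3). Advance 4.
Byte at offset 11: 0xEE = 11101110 → 3-byte char (#4). Advance 3.
Byte at offset 14: 0xED = 11101101 → 3-byte char (#5). Advance 3.
Byte at offset 17: 0xF0 = 11110000 → 4-byte char (#6). Advance 4.
Byte at offset 21: 0xF0 = 11110000 → 4-byte char (#7). Advance 4.
Byte at offset 25: 0xD7 = 11010111 → 2-byte char (#8). Advance 2.
Byte at offset 27: 0xF0 = 11110000 → 4-byte char (#9). Advance 4.
Byte at offset 31: 0xEB = 11101011 → 3-byte char (#10). Advance 3.
Reached end at offset 34 after 10 code points.

10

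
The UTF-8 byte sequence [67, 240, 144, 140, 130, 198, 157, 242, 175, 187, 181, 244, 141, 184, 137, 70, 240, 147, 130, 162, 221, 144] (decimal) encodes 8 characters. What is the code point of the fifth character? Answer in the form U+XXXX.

Offset 0: leading byte 0x43 = 01000011 → 1-byte char #1 = 43.
Offset 1: leading byte 0xF0 = 11110000 → 4-byte char #2 = F0 90 8C 82.
Offset 5: leading byte 0xC6 = 11000110 → 2-byte char #3 = C6 9D.
Offset 7: leading byte 0xF2 = 11110010 → 4-byte char #4 = F2 AF BB B5.
Offset 11: leading byte 0xF4 = 11110100 → 4-byte char #5 = F4 8D B8 89.
Leading byte 0xF4 = 11110100 matches 11110xxx → 4-byte sequence.
Byte 1: 0xF4 = 11110100, payload 100 (3 bits).
Byte 2: 0x8D = 10001101 (10xxxxxx ✓), payload 001101.
Byte 3: 0xB8 = 10111000 (10xxxxxx ✓), payload 111000.
Byte 4: 0x89 = 10001001 (10xxxxxx ✓), payload 001001.
Concatenate: 100001101111000001001 = 0x10DE09 (21 bits → U+10DE09).

U+10DE09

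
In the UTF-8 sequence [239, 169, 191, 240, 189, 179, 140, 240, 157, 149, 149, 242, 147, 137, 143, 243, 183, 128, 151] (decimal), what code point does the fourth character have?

Offset 0: leading byte 0xEF = 11101111 → 3-byte char #1 = EF A9 BF.
Offset 3: leading byte 0xF0 = 11110000 → 4-byte char #2 = F0 BD B3 8C.
Offset 7: leading byte 0xF0 = 11110000 → 4-byte char #3 = F0 9D 95 95.
Offset 11: leading byte 0xF2 = 11110010 → 4-byte char #4 = F2 93 89 8F.
Leading byte 0xF2 = 11110010 matches 11110xxx → 4-byte sequence.
Byte 1: 0xF2 = 11110010, payload 010 (3 bits).
Byte 2: 0x93 = 10010011 (10xxxxxx ✓), payload 010011.
Byte 3: 0x89 = 10001001 (10xxxxxx ✓), payload 001001.
Byte 4: 0x8F = 10001111 (10xxxxxx ✓), payload 001111.
Concatenate: 010010011001001001111 = 0x9324F (21 bits → U+9324F).

U+9324F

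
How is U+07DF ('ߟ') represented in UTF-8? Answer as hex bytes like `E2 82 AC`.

DF 9F

U+07DF = 0x7DF = 2015 decimal. In range U+0080–U+07FF → 2-byte form: 110xxxxx 10xxxxxx.
Binary (11 bits): 11111011111.
Split 5+6: 11111 | 011111.
Byte 1: 11011111 = 0xDF.
Byte 2: 10011111 = 0x9F.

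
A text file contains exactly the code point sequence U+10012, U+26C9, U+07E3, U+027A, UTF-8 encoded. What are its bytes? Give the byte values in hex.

F0 90 80 92 E2 9B 89 DF A3 C9 BA

U+10012: 4-byte form → F0 90 80 92.
U+26C9: 3-byte form → E2 9B 89.
U+07E3: 2-byte form → DF A3.
U+027A: 2-byte form → C9 BA.
Concatenated (11 bytes): F0 90 80 92 E2 9B 89 DF A3 C9 BA.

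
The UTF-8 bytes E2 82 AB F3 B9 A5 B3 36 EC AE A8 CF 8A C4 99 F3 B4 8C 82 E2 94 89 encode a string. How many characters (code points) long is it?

Byte at offset 0: 0xE2 = 11100010 → 3-byte char (#1). Advance 3.
Byte at offset 3: 0xF3 = 11110011 → 4-byte char (#2). Advance 4.
Byte at offset 7: 0x36 = 00110110 → 1-byte char (#3). Advance 1.
Byte at offset 8: 0xEC = 11101100 → 3-byte char (#4). Advance 3.
Byte at offset 11: 0xCF = 11001111 → 2-byte char (#5). Advance 2.
Byte at offset 13: 0xC4 = 11000100 → 2-byte char (#6). Advance 2.
Byte at offset 15: 0xF3 = 11110011 → 4-byte char (#7). Advance 4.
Byte at offset 19: 0xE2 = 11100010 → 3-byte char (#8). Advance 3.
Reached end at offset 22 after 8 code points.

8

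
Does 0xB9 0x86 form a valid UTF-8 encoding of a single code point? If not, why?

invalid (continuation byte with no leading byte)

Byte 0xB9 = 10111001 has the form 10xxxxxx — a continuation byte — but there is no preceding leading byte.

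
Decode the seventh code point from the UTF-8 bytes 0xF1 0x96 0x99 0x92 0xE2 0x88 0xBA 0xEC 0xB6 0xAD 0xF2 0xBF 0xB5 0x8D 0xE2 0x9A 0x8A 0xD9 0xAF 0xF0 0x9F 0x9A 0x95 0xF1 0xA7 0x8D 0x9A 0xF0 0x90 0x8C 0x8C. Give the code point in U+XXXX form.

U+1F695

Offset 0: leading byte 0xF1 = 11110001 → 4-byte char #1 = F1 96 99 92.
Offset 4: leading byte 0xE2 = 11100010 → 3-byte char #2 = E2 88 BA.
Offset 7: leading byte 0xEC = 11101100 → 3-byte char #3 = EC B6 AD.
Offset 10: leading byte 0xF2 = 11110010 → 4-byte char #4 = F2 BF B5 8D.
Offset 14: leading byte 0xE2 = 11100010 → 3-byte char #5 = E2 9A 8A.
Offset 17: leading byte 0xD9 = 11011001 → 2-byte char #6 = D9 AF.
Offset 19: leading byte 0xF0 = 11110000 → 4-byte char #7 = F0 9F 9A 95.
Leading byte 0xF0 = 11110000 matches 11110xxx → 4-byte sequence.
Byte 1: 0xF0 = 11110000, payload 000 (3 bits).
Byte 2: 0x9F = 10011111 (10xxxxxx ✓), payload 011111.
Byte 3: 0x9A = 10011010 (10xxxxxx ✓), payload 011010.
Byte 4: 0x95 = 10010101 (10xxxxxx ✓), payload 010101.
Concatenate: 000011111011010010101 = 0x1F695 (21 bits → U+1F695).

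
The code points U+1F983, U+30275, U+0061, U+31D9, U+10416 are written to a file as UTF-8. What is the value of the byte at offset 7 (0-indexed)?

U+1F983 → 4-byte form F0 9F A6 83 at offsets 0–3.
U+30275 → 4-byte form F0 B0 89 B5 at offsets 4–7.
Offset 7 falls in char 2's range; it's byte 4 of F0 B0 89 B5 = 0xB5.

0xB5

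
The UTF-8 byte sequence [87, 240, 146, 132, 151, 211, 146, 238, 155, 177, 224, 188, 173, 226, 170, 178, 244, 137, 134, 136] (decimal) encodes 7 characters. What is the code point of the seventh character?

U+109188

Offset 0: leading byte 0x57 = 01010111 → 1-byte char #1 = 57.
Offset 1: leading byte 0xF0 = 11110000 → 4-byte char #2 = F0 92 84 97.
Offset 5: leading byte 0xD3 = 11010011 → 2-byte char #3 = D3 92.
Offset 7: leading byte 0xEE = 11101110 → 3-byte char #4 = EE 9B B1.
Offset 10: leading byte 0xE0 = 11100000 → 3-byte char #5 = E0 BC AD.
Offset 13: leading byte 0xE2 = 11100010 → 3-byte char #6 = E2 AA B2.
Offset 16: leading byte 0xF4 = 11110100 → 4-byte char #7 = F4 89 86 88.
Leading byte 0xF4 = 11110100 matches 11110xxx → 4-byte sequence.
Byte 1: 0xF4 = 11110100, payload 100 (3 bits).
Byte 2: 0x89 = 10001001 (10xxxxxx ✓), payload 001001.
Byte 3: 0x86 = 10000110 (10xxxxxx ✓), payload 000110.
Byte 4: 0x88 = 10001000 (10xxxxxx ✓), payload 001000.
Concatenate: 100001001000110001000 = 0x109188 (21 bits → U+109188).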